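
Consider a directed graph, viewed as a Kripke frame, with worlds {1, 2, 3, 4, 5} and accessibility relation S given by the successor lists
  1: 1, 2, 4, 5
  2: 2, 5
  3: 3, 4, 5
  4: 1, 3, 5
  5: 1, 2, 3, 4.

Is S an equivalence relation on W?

No

Reflexive: no — 4 is not related to itself.
Symmetric: no — 1 S 2 but not 2 S 1.
Transitive: no — 1 S 4 and 4 S 3, but not 1 S 3.
So S is not an equivalence relation.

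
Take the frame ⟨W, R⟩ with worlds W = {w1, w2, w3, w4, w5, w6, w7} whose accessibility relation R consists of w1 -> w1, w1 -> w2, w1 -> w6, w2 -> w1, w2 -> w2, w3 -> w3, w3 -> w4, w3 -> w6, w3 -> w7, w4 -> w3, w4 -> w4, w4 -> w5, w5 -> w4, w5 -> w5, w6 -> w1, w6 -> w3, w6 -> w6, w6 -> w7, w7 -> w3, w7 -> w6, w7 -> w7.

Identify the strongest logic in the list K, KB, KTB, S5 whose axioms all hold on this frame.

Symmetric (axiom B): yes — every pair in R has its reverse in R.
Reflexive (axiom T): yes — every world is R-related to itself.
Euclidean (axiom 5): no — w1 R w2 and w1 R w6, but not w2 R w6.
So F validates K, KB, KTB; S5 would additionally require R to be Euclidean. The strongest is KTB.

KTB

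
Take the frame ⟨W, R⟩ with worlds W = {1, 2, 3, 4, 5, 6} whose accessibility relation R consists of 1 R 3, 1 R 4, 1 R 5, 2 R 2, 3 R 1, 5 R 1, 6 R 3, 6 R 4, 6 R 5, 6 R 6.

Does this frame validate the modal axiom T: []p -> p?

No

Axiom T corresponds to the accessibility relation being reflexive.
Reflexive: no — 1 is not related to itself.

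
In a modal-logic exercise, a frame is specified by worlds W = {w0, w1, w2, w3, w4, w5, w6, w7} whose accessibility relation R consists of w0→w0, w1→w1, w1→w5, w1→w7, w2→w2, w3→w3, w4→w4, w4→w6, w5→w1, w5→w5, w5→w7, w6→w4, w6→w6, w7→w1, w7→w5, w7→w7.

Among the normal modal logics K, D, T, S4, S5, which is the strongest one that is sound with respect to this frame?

Serial (axiom D): yes — every world has a successor (e.g. w0 R w0).
Reflexive (axiom T): yes — every world is R-related to itself.
Transitive (axiom 4): yes — every two-step R-path is closed by a direct edge.
Euclidean (axiom 5): yes — any two successors of a common world are R-related.
So F validates K, D, T, S4, S5. The strongest is S5.

S5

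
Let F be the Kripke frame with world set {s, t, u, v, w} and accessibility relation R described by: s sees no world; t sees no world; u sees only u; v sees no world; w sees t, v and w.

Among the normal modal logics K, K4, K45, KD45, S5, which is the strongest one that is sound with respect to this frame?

Transitive (axiom 4): yes — every two-step R-path is closed by a direct edge.
Euclidean (axiom 5): no — w R t and w R v, but not t R v.
Serial (axiom D): no — s has no R-successor.
Reflexive (axiom T): no — s is not related to itself.
So F validates K, K4; K45 would additionally require R to be Euclidean. The strongest is K4.

K4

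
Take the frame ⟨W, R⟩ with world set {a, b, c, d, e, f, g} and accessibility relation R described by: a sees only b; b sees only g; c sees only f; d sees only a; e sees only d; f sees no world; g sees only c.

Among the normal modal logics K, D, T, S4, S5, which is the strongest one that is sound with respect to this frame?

K

Serial (axiom D): no — f has no R-successor.
Reflexive (axiom T): no — a is not related to itself.
Transitive (axiom 4): no — a R b and b R g, but not a R g.
Euclidean (axiom 5): no — a R b and a R b, but not b R b.
So F validates K; D would additionally require R to be serial. The strongest is K.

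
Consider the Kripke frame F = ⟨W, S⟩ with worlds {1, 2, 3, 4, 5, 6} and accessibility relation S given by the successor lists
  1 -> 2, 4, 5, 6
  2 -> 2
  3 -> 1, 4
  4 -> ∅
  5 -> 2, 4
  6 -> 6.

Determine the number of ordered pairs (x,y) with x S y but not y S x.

8

Enumerating: (1,2), (1,4), (1,5), (1,6), (3,1), (3,4), (5,2), (5,4).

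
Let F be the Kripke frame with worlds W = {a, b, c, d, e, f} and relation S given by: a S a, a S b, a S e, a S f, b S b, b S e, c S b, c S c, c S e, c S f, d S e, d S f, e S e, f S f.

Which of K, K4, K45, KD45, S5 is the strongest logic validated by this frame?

K4

Transitive (axiom 4): yes — every two-step S-path is closed by a direct edge.
Euclidean (axiom 5): no — a S b and a S f, but not b S f.
Serial (axiom D): yes — every world has a successor (e.g. a S a).
Reflexive (axiom T): no — d is not related to itself.
So F validates K, K4; K45 would additionally require S to be Euclidean. The strongest is K4.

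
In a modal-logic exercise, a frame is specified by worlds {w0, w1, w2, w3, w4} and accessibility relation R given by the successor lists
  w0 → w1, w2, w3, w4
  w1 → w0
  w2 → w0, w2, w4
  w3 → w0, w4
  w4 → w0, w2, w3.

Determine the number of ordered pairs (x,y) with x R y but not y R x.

0

R is symmetric; there are no such tuples.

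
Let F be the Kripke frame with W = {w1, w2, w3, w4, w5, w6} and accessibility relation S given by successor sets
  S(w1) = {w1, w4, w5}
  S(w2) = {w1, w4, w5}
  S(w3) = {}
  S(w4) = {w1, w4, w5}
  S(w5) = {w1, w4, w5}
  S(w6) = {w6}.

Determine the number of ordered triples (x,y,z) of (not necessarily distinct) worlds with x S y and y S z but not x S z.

0

S is transitive; there are no such tuples.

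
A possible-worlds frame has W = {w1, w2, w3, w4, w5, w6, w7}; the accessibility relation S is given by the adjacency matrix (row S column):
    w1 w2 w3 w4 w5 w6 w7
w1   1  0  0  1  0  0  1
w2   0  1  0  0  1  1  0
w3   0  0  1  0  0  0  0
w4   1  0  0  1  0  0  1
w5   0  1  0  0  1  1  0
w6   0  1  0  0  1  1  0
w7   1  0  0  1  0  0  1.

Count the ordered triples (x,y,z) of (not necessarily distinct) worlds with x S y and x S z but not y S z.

S is Euclidean; there are no such tuples.

0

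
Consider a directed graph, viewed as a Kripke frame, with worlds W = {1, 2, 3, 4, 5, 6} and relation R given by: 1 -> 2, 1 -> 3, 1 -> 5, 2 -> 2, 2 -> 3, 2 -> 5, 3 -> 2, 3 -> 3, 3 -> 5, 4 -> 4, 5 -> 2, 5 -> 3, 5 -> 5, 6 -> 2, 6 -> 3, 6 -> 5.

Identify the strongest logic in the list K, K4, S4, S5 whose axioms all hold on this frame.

K4

Transitive (axiom 4): yes — every two-step R-path is closed by a direct edge.
Reflexive (axiom T): no — 1 is not related to itself.
Euclidean (axiom 5): yes — any two successors of a common world are R-related.
So F validates K, K4; S4 would additionally require R to be reflexive. The strongest is K4.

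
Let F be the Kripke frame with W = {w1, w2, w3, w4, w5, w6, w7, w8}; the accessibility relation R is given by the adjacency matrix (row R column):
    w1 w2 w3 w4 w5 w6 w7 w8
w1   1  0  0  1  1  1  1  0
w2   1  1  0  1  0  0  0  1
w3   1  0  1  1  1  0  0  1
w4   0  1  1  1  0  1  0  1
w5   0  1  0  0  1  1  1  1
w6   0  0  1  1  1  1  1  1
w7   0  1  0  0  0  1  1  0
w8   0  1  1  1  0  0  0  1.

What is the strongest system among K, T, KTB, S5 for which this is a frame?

T

Reflexive (axiom T): yes — every world is R-related to itself.
Symmetric (axiom B): no — w1 R w4 but not w4 R w1.
Euclidean (axiom 5): no — w1 R w4 and w1 R w5, but not w4 R w5.
So F validates K, T; KTB would additionally require R to be symmetric. The strongest is T.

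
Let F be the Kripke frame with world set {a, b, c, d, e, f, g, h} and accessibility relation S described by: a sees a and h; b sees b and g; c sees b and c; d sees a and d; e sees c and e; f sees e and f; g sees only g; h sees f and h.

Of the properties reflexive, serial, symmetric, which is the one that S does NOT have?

symmetric

Reflexive: yes — every world is S-related to itself.
Serial: yes — every world has a successor (e.g. a S a).
Symmetric: no — a S h but not h S a.
Only symmetric fails.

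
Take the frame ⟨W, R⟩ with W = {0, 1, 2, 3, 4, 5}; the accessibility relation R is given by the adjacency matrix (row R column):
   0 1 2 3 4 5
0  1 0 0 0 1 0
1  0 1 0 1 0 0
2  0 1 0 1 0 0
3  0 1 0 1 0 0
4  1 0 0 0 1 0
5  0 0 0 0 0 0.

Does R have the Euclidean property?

Yes

Euclidean: yes — any two successors of a common world are R-related.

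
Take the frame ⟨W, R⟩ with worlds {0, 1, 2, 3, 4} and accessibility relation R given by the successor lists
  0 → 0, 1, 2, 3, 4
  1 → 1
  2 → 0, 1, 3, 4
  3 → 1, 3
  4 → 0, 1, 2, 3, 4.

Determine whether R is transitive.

Transitive: no — 2 R 0 and 0 R 2, but not 2 R 2.

No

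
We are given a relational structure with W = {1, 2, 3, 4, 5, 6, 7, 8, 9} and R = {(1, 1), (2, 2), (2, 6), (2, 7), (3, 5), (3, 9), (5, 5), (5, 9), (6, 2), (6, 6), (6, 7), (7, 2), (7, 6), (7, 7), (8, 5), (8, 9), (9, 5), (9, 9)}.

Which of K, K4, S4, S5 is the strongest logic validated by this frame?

Transitive (axiom 4): yes — every two-step R-path is closed by a direct edge.
Reflexive (axiom T): no — 3 is not related to itself.
Euclidean (axiom 5): yes — any two successors of a common world are R-related.
So F validates K, K4; S4 would additionally require R to be reflexive. The strongest is K4.

K4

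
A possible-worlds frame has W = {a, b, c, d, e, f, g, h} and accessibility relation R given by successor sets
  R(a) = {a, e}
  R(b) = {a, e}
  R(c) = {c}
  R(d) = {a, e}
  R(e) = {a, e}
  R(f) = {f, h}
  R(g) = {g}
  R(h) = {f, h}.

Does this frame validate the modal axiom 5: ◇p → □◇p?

By correspondence theory, 5 is valid on a frame iff R is Euclidean.
Euclidean: yes — any two successors of a common world are R-related.

Yes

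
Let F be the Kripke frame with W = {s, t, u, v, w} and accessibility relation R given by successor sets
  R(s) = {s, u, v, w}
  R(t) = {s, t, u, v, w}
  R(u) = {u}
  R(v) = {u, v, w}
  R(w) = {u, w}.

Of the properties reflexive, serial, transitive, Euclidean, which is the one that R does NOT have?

Euclidean

Reflexive: yes — every world is R-related to itself.
Serial: yes — every world has a successor (e.g. s R s).
Transitive: yes — every two-step R-path is closed by a direct edge.
Euclidean: no — s R u and s R v, but not u R v.
Only Euclidean fails.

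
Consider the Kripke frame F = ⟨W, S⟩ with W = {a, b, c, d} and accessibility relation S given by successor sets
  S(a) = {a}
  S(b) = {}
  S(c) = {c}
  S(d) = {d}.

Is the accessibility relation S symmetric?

Yes

Symmetric: yes — every pair in S has its reverse in S.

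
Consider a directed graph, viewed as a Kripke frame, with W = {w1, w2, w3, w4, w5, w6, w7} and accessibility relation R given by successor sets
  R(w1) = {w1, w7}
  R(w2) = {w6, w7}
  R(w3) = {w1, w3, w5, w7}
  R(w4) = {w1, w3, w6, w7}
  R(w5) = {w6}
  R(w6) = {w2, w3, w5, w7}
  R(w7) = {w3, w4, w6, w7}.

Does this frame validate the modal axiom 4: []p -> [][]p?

Axiom 4 corresponds to the accessibility relation being transitive.
Transitive: no — w1 R w7 and w7 R w3, but not w1 R w3.

No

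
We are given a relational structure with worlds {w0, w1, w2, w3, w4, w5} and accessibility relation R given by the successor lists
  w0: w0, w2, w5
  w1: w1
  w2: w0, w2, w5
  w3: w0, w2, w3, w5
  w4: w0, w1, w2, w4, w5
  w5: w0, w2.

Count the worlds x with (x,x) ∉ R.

Enumerating: w5.

1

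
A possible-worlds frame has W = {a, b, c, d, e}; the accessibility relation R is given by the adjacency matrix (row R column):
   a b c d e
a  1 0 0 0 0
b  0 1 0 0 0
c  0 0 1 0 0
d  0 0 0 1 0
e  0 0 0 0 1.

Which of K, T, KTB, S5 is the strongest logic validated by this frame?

Reflexive (axiom T): yes — every world is R-related to itself.
Symmetric (axiom B): yes — every pair in R has its reverse in R.
Euclidean (axiom 5): yes — any two successors of a common world are R-related.
So F validates K, T, KTB, S5. The strongest is S5.

S5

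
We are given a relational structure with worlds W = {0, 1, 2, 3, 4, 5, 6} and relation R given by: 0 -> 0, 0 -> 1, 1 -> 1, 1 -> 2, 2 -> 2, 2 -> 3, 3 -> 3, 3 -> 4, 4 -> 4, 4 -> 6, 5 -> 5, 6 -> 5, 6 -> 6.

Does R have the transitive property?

Transitive: no — 0 R 1 and 1 R 2, but not 0 R 2.

No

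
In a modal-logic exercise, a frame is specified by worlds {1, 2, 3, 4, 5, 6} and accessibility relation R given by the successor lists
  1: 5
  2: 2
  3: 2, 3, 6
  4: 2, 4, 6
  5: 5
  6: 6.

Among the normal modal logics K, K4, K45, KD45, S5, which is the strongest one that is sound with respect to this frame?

Transitive (axiom 4): yes — every two-step R-path is closed by a direct edge.
Euclidean (axiom 5): no — 3 R 2 and 3 R 6, but not 2 R 6.
Serial (axiom D): yes — every world has a successor (e.g. 1 R 5).
Reflexive (axiom T): no — 1 is not related to itself.
So F validates K, K4; K45 would additionally require R to be Euclidean. The strongest is K4.

K4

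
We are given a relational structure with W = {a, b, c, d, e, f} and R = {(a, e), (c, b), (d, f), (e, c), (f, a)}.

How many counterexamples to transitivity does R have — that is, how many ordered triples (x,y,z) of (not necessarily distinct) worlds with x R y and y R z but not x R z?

Enumerating: (a,e,c), (d,f,a), (e,c,b), (f,a,e).

4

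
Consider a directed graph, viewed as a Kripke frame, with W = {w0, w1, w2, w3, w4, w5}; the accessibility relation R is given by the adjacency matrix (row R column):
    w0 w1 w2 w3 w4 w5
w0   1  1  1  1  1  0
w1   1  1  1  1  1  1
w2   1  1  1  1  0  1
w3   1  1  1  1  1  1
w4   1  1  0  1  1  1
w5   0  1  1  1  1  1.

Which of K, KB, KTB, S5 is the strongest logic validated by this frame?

Symmetric (axiom B): yes — every pair in R has its reverse in R.
Reflexive (axiom T): yes — every world is R-related to itself.
Euclidean (axiom 5): no — w0 R w2 and w0 R w4, but not w2 R w4.
So F validates K, KB, KTB; S5 would additionally require R to be Euclidean. The strongest is KTB.

KTB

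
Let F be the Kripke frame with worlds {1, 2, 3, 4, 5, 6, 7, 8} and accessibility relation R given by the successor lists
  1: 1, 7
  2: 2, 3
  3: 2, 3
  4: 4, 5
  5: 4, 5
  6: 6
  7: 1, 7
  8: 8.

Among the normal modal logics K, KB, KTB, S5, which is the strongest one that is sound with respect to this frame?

S5

Symmetric (axiom B): yes — every pair in R has its reverse in R.
Reflexive (axiom T): yes — every world is R-related to itself.
Euclidean (axiom 5): yes — any two successors of a common world are R-related.
So F validates K, KB, KTB, S5. The strongest is S5.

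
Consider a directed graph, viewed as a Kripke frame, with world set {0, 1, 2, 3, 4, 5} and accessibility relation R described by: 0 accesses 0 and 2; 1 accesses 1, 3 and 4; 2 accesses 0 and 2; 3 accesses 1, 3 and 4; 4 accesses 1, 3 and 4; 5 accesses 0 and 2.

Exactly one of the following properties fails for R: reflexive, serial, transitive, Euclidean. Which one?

reflexive

Reflexive: no — 5 is not related to itself.
Serial: yes — every world has a successor (e.g. 0 R 0).
Transitive: yes — every two-step R-path is closed by a direct edge.
Euclidean: yes — any two successors of a common world are R-related.
Only reflexive fails.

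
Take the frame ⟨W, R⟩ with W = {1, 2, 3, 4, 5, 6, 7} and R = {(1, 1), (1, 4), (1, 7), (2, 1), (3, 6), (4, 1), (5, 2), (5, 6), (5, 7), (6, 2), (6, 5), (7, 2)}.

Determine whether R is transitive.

No

Transitive: no — 1 R 7 and 7 R 2, but not 1 R 2.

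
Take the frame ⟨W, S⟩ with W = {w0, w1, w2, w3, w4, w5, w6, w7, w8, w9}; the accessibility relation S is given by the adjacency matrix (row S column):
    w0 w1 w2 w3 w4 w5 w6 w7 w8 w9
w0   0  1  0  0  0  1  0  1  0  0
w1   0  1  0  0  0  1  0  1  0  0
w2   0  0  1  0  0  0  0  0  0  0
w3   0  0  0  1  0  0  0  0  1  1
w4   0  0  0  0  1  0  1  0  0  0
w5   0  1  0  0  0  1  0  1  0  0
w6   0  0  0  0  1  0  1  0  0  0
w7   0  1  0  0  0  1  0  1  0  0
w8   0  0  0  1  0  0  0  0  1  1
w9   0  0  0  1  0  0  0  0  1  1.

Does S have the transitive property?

Yes

Transitive: yes — every two-step S-path is closed by a direct edge.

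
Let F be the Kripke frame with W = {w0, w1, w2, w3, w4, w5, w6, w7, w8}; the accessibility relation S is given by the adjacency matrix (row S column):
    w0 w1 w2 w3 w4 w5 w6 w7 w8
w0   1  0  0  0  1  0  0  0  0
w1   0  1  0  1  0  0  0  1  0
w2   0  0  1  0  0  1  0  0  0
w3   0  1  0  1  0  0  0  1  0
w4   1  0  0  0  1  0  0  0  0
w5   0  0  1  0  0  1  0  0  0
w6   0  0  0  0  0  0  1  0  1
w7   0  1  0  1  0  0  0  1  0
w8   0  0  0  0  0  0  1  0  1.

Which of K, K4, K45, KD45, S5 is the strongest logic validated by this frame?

S5

Transitive (axiom 4): yes — every two-step S-path is closed by a direct edge.
Euclidean (axiom 5): yes — any two successors of a common world are S-related.
Serial (axiom D): yes — every world has a successor (e.g. w0 S w0).
Reflexive (axiom T): yes — every world is S-related to itself.
So F validates K, K4, K45, KD45, S5. The strongest is S5.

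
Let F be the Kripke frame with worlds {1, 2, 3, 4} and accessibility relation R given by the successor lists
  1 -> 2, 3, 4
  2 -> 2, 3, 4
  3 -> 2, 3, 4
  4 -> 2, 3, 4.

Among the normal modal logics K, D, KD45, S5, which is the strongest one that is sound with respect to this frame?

Serial (axiom D): yes — every world has a successor (e.g. 1 R 2).
Euclidean (axiom 5): yes — any two successors of a common world are R-related.
Transitive (axiom 4): yes — every two-step R-path is closed by a direct edge.
Reflexive (axiom T): no — 1 is not related to itself.
So F validates K, D, KD45; S5 would additionally require R to be reflexive. The strongest is KD45.

KD45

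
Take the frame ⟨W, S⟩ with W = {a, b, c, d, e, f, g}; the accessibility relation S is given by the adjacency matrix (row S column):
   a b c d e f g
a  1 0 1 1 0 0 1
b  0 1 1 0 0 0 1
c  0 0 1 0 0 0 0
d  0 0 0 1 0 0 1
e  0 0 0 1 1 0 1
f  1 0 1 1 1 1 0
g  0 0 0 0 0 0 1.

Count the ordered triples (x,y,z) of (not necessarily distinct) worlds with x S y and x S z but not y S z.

Enumerating: (a,c,a), (a,c,d), (a,c,g), (a,d,a), (a,d,c), (a,g,a), (a,g,c), (a,g,d), (b,c,b), (b,c,g), (b,g,b), (b,g,c), … and 17 more.
Total: 29.

29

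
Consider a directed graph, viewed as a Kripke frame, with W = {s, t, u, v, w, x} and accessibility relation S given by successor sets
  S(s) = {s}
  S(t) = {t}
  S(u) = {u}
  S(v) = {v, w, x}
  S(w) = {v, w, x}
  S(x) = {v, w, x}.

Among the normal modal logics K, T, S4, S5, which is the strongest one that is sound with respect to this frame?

S5

Reflexive (axiom T): yes — every world is S-related to itself.
Transitive (axiom 4): yes — every two-step S-path is closed by a direct edge.
Euclidean (axiom 5): yes — any two successors of a common world are S-related.
So F validates K, T, S4, S5. The strongest is S5.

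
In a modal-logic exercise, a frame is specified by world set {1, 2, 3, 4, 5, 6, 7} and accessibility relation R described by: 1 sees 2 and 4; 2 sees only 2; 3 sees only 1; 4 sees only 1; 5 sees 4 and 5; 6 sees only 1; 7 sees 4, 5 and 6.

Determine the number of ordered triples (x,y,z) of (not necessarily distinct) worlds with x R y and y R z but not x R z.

Enumerating: (1,4,1), (3,1,2), (3,1,4), (4,1,2), (4,1,4), (5,4,1), (6,1,2), (6,1,4), (7,4,1), (7,6,1).

10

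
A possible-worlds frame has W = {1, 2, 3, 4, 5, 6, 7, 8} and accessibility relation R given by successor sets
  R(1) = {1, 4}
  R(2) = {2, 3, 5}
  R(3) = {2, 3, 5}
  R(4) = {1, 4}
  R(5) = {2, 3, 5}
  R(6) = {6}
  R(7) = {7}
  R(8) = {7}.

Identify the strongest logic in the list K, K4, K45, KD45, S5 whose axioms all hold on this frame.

Transitive (axiom 4): yes — every two-step R-path is closed by a direct edge.
Euclidean (axiom 5): yes — any two successors of a common world are R-related.
Serial (axiom D): yes — every world has a successor (e.g. 1 R 1).
Reflexive (axiom T): no — 8 is not related to itself.
So F validates K, K4, K45, KD45; S5 would additionally require R to be reflexive. The strongest is KD45.

KD45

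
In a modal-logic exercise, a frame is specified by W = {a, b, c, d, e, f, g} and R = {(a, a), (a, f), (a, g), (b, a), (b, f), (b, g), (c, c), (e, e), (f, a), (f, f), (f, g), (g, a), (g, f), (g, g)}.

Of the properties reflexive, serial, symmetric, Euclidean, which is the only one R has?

Euclidean

Reflexive: no — b is not related to itself.
Serial: no — d has no R-successor.
Symmetric: no — b R a but not a R b.
Euclidean: yes — any two successors of a common world are R-related.
Only Euclidean holds.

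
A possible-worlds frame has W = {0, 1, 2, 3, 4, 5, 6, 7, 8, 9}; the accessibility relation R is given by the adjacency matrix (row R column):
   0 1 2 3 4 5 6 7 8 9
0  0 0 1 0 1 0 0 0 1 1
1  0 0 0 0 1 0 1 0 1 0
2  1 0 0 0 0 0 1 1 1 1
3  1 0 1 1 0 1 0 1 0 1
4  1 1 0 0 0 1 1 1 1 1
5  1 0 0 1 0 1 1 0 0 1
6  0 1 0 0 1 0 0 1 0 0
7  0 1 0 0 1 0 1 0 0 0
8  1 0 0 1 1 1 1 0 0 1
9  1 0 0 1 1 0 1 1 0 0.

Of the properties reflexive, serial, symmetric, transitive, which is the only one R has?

serial

Reflexive: no — 0 is not related to itself.
Serial: yes — every world has a successor (e.g. 0 R 2).
Symmetric: no — 1 R 8 but not 8 R 1.
Transitive: no — 0 R 2 and 2 R 6, but not 0 R 6.
Only serial holds.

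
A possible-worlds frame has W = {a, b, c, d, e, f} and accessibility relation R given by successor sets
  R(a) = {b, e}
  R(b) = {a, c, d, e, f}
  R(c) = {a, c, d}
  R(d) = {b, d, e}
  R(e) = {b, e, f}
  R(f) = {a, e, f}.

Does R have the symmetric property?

No

Symmetric: no — a R e but not e R a.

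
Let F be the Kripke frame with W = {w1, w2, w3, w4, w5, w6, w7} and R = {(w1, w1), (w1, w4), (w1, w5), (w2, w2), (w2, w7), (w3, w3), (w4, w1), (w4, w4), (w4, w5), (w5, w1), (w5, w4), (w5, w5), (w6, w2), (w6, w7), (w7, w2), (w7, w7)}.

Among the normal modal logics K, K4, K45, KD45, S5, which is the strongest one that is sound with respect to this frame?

KD45

Transitive (axiom 4): yes — every two-step R-path is closed by a direct edge.
Euclidean (axiom 5): yes — any two successors of a common world are R-related.
Serial (axiom D): yes — every world has a successor (e.g. w1 R w1).
Reflexive (axiom T): no — w6 is not related to itself.
So F validates K, K4, K45, KD45; S5 would additionally require R to be reflexive. The strongest is KD45.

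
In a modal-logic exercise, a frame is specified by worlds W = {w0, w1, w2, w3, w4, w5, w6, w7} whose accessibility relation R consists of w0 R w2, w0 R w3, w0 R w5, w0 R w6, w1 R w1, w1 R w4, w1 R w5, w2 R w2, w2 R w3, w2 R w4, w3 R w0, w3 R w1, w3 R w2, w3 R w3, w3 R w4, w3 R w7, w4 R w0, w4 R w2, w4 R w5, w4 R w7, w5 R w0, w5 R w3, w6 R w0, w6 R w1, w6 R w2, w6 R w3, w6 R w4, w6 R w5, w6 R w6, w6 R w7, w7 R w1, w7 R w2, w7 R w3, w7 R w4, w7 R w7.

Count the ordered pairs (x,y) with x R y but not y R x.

Enumerating: (w0,w2), (w1,w4), (w1,w5), (w3,w1), (w3,w4), (w4,w0), (w4,w5), (w5,w3), (w6,w1), (w6,w2), (w6,w3), (w6,w4), (w6,w5), (w6,w7), (w7,w1), (w7,w2).

16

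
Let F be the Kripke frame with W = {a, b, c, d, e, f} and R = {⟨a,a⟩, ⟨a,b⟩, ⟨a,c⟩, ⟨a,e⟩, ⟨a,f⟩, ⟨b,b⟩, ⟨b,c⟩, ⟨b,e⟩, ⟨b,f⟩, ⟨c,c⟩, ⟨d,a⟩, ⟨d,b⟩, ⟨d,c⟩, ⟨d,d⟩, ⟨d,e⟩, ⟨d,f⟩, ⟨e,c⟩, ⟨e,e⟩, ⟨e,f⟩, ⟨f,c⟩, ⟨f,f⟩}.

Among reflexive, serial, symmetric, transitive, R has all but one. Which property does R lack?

Reflexive: yes — every world is R-related to itself.
Serial: yes — every world has a successor (e.g. a R a).
Symmetric: no — a R b but not b R a.
Transitive: yes — every two-step R-path is closed by a direct edge.
Only symmetric fails.

symmetric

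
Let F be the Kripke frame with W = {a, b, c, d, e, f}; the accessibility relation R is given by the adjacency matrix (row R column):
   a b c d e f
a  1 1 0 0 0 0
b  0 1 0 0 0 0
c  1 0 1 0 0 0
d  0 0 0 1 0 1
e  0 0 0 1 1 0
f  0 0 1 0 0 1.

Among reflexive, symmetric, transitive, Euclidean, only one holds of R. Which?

Reflexive: yes — every world is R-related to itself.
Symmetric: no — a R b but not b R a.
Transitive: no — c R a and a R b, but not c R b.
Euclidean: no — a R b and a R a, but not b R a.
Only reflexive holds.

reflexive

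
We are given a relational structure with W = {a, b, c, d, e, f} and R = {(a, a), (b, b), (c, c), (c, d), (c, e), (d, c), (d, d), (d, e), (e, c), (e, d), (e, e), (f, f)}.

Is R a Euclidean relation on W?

Yes

Euclidean: yes — any two successors of a common world are R-related.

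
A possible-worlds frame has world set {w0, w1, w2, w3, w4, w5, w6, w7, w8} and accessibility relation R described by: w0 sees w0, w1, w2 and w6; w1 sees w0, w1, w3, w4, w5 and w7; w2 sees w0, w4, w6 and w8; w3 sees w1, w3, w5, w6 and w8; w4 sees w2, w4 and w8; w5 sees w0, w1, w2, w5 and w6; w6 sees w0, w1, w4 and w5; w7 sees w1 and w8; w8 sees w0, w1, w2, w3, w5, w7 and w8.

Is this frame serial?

Serial: yes — every world has a successor (e.g. w0 R w0).

Yes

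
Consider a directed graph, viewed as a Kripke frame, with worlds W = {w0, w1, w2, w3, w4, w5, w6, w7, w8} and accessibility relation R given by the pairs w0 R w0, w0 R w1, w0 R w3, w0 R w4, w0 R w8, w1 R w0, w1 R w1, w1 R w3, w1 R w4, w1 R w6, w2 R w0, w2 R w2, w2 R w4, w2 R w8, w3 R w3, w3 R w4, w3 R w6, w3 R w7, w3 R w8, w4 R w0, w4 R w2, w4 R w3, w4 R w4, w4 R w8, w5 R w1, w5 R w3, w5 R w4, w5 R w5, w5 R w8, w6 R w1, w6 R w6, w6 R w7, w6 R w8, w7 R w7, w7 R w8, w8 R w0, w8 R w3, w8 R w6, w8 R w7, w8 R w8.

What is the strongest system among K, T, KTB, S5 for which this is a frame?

Reflexive (axiom T): yes — every world is R-related to itself.
Symmetric (axiom B): no — w0 R w3 but not w3 R w0.
Euclidean (axiom 5): no — w0 R w1 and w0 R w8, but not w1 R w8.
So F validates K, T; KTB would additionally require R to be symmetric. The strongest is T.

T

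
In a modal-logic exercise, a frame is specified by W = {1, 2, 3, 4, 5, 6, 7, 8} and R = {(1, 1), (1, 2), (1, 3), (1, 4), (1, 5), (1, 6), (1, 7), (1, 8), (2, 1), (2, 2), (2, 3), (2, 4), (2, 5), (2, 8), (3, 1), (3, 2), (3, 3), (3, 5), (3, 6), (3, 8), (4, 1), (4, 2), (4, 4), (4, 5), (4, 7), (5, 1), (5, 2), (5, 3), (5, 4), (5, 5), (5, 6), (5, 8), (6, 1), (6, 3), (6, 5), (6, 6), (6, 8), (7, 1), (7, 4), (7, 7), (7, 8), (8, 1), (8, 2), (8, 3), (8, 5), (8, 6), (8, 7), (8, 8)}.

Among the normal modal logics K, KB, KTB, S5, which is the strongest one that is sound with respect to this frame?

Symmetric (axiom B): yes — every pair in R has its reverse in R.
Reflexive (axiom T): yes — every world is R-related to itself.
Euclidean (axiom 5): no — 1 R 2 and 1 R 6, but not 2 R 6.
So F validates K, KB, KTB; S5 would additionally require R to be Euclidean. The strongest is KTB.

KTB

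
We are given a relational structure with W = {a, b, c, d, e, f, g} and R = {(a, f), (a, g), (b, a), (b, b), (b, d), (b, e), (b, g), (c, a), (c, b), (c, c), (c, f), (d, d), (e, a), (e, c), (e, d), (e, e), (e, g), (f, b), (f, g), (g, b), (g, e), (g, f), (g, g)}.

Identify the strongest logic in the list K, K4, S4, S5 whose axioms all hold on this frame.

K

Transitive (axiom 4): no — a R f and f R b, but not a R b.
Reflexive (axiom T): no — a is not related to itself.
Euclidean (axiom 5): no — b R a and b R d, but not a R d.
So F validates K; K4 would additionally require R to be transitive. The strongest is K.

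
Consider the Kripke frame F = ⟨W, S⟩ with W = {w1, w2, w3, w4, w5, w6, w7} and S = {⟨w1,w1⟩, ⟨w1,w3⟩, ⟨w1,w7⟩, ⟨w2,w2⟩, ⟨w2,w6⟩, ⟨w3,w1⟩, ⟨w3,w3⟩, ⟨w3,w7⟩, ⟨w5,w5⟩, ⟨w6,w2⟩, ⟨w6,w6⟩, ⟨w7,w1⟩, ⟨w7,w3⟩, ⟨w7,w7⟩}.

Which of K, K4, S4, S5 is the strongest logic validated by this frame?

K4

Transitive (axiom 4): yes — every two-step S-path is closed by a direct edge.
Reflexive (axiom T): no — w4 is not related to itself.
Euclidean (axiom 5): yes — any two successors of a common world are S-related.
So F validates K, K4; S4 would additionally require S to be reflexive. The strongest is K4.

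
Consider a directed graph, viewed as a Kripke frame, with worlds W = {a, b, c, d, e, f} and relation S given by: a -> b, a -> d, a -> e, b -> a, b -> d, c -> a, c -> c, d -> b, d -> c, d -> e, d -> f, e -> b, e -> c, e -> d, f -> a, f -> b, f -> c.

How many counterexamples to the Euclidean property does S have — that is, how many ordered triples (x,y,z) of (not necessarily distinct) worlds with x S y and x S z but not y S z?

Enumerating: (a,b,b), (a,b,e), (a,d,d), (a,e,e), (b,a,a), (b,d,a), (b,d,d), (c,a,a), (c,a,c), (d,b,b), (d,b,c), (d,b,e), … and 18 more.
Total: 30.

30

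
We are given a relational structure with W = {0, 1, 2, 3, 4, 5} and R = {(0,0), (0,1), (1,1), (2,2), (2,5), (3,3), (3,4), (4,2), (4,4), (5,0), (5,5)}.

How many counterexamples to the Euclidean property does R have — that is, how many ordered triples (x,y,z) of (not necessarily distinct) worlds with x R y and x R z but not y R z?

Enumerating: (0,1,0), (2,5,2), (3,4,3), (4,2,4), (5,0,5).

5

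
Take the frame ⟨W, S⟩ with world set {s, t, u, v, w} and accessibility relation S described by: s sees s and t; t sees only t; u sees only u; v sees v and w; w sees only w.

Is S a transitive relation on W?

Transitive: yes — every two-step S-path is closed by a direct edge.

Yes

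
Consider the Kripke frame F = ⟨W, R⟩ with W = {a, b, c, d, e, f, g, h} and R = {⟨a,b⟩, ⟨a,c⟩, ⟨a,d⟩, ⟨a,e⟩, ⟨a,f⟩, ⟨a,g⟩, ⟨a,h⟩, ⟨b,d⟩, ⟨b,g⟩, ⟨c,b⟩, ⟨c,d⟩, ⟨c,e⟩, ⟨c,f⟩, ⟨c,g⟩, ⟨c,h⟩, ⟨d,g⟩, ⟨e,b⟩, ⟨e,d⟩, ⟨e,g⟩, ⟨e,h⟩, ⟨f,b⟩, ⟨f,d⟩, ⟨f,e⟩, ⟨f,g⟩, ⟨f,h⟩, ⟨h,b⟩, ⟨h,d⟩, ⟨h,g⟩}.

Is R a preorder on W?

Reflexive: no — a is not related to itself.
Transitive: yes — every two-step R-path is closed by a direct edge.
So R is not a preorder.

No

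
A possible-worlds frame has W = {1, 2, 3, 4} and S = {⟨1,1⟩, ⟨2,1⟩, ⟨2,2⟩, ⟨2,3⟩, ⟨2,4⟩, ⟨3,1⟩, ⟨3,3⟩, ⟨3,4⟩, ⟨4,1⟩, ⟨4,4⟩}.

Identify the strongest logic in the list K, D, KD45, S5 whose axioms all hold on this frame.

D

Serial (axiom D): yes — every world has a successor (e.g. 1 S 1).
Euclidean (axiom 5): no — 2 S 1 and 2 S 3, but not 1 S 3.
Transitive (axiom 4): yes — every two-step S-path is closed by a direct edge.
Reflexive (axiom T): yes — every world is S-related to itself.
So F validates K, D; KD45 would additionally require S to be Euclidean. The strongest is D.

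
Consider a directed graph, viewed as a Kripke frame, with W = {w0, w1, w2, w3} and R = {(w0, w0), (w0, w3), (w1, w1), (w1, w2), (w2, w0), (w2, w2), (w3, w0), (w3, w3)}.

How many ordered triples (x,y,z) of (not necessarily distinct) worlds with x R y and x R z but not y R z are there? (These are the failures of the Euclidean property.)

Enumerating: (w1,w2,w1), (w2,w0,w2).

2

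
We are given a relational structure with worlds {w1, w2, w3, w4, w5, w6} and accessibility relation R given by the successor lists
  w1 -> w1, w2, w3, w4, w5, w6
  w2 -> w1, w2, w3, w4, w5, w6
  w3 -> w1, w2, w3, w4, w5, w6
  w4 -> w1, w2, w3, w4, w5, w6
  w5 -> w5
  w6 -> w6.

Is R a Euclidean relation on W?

Euclidean: no — w1 R w5 and w1 R w2, but not w5 R w2.

No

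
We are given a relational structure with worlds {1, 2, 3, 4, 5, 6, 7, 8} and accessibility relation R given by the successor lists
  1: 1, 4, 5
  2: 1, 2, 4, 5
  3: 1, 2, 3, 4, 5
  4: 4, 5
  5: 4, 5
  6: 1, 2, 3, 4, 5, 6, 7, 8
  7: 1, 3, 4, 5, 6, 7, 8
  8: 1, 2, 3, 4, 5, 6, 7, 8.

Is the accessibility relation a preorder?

Reflexive: yes — every world is R-related to itself.
Transitive: no — 7 R 3 and 3 R 2, but not 7 R 2.
So R is not a preorder.

No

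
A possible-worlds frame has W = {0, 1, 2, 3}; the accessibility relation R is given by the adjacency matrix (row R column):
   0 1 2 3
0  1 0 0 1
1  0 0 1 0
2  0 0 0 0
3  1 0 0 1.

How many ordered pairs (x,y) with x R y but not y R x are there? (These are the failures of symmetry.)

Enumerating: (1,2).

1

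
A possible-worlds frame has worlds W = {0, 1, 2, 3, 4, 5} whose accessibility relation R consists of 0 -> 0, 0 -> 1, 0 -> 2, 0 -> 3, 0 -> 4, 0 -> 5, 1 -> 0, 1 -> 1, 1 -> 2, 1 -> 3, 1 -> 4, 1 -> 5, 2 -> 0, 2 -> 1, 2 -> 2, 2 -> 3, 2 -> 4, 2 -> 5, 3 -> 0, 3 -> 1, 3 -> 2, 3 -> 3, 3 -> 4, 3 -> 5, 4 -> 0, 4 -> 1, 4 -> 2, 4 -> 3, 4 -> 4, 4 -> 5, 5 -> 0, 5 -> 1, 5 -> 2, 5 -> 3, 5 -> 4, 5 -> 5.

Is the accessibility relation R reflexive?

Reflexive: yes — every world is R-related to itself.

Yes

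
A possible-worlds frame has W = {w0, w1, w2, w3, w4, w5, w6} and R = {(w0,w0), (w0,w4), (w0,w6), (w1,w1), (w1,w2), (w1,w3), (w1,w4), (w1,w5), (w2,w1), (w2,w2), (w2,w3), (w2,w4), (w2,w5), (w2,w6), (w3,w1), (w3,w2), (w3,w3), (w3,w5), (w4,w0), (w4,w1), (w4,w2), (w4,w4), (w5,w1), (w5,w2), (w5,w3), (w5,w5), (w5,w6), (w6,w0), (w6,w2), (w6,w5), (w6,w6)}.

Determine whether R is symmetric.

Yes

Symmetric: yes — every pair in R has its reverse in R.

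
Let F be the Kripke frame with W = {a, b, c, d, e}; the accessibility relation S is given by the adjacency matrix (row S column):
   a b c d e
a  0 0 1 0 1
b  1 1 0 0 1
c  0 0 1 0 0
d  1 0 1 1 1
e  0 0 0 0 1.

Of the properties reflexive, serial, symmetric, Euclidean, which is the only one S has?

Reflexive: no — a is not related to itself.
Serial: yes — every world has a successor (e.g. a S c).
Symmetric: no — a S c but not c S a.
Euclidean: no — a S c and a S e, but not c S e.
Only serial holds.

serial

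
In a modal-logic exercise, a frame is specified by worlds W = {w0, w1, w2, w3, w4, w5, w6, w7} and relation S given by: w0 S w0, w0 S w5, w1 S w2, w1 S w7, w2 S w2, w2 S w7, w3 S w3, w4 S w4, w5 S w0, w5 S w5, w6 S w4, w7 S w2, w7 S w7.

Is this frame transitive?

Yes

Transitive: yes — every two-step S-path is closed by a direct edge.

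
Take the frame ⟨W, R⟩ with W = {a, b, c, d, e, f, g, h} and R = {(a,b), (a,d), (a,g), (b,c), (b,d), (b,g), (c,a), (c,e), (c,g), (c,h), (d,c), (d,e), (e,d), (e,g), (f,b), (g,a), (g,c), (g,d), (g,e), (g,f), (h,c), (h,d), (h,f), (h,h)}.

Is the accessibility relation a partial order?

No

Reflexive: no — a is not related to itself.
Transitive: no — a R b and b R c, but not a R c.
Antisymmetric: no — a R g and g R a with a ≠ g.
So R is not a partial order.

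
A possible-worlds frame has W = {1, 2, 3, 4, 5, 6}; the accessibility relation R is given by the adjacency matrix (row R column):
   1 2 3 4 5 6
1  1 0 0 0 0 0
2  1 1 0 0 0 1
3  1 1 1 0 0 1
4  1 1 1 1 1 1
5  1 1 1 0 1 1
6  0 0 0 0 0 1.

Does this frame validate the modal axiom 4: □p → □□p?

By correspondence theory, 4 is valid on a frame iff R is transitive.
Transitive: yes — every two-step R-path is closed by a direct edge.

Yes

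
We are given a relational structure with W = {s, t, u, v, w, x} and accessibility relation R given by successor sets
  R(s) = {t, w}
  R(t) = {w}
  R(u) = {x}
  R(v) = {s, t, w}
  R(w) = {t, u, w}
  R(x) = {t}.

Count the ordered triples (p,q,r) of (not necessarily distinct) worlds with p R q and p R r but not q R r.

Enumerating: (s,t,t), (u,x,x), (v,s,s), (v,t,s), (v,t,t), (v,w,s), (w,t,t), (w,t,u), (w,u,t), (w,u,u), (w,u,w), (x,t,t).

12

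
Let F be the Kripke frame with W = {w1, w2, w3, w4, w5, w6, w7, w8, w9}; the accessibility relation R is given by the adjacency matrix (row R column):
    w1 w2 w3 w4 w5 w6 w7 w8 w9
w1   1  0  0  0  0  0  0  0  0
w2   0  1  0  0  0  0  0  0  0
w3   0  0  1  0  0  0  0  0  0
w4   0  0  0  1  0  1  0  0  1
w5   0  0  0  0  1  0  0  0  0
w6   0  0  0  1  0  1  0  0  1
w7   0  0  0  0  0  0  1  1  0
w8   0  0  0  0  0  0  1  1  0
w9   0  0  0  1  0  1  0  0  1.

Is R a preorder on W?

Reflexive: yes — every world is R-related to itself.
Transitive: yes — every two-step R-path is closed by a direct edge.
So R is a preorder.

Yes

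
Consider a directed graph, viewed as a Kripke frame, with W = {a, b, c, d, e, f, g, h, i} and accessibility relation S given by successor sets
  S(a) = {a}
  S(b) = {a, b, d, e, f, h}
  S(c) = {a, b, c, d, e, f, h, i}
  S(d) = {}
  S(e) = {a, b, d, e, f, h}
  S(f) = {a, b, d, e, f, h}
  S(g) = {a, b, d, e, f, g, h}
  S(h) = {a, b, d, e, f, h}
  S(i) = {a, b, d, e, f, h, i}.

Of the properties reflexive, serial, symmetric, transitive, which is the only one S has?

Reflexive: no — d is not related to itself.
Serial: no — d has no S-successor.
Symmetric: no — b S a but not a S b.
Transitive: yes — every two-step S-path is closed by a direct edge.
Only transitive holds.

transitive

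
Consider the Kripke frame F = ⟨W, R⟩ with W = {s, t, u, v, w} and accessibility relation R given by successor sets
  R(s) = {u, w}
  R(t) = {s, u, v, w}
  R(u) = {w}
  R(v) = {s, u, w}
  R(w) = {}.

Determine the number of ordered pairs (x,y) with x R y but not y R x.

10

Enumerating: (s,u), (s,w), (t,s), (t,u), (t,v), (t,w), (u,w), (v,s), (v,u), (v,w).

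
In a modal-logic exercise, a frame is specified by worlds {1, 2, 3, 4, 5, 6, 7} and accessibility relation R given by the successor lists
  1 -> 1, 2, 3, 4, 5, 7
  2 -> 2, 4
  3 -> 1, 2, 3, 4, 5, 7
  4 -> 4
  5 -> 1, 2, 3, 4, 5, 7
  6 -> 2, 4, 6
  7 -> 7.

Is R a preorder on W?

Yes

Reflexive: yes — every world is R-related to itself.
Transitive: yes — every two-step R-path is closed by a direct edge.
So R is a preorder.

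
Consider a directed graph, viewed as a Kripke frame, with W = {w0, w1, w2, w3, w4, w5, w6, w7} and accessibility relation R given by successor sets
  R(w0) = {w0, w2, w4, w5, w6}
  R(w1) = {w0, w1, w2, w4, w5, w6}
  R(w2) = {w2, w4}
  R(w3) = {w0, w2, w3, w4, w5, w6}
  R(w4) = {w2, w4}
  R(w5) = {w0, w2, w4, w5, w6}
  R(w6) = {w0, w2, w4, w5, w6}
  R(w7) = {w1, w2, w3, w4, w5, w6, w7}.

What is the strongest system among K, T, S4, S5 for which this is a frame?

T

Reflexive (axiom T): yes — every world is R-related to itself.
Transitive (axiom 4): no — w7 R w1 and w1 R w0, but not w7 R w0.
Euclidean (axiom 5): no — w0 R w2 and w0 R w5, but not w2 R w5.
So F validates K, T; S4 would additionally require R to be transitive. The strongest is T.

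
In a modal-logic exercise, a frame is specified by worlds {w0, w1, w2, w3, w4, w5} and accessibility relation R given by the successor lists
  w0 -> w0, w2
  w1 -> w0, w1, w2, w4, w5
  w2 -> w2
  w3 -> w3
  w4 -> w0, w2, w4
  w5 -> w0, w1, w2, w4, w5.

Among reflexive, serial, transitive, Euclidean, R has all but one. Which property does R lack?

Euclidean

Reflexive: yes — every world is R-related to itself.
Serial: yes — every world has a successor (e.g. w0 R w0).
Transitive: yes — every two-step R-path is closed by a direct edge.
Euclidean: no — w1 R w0 and w1 R w4, but not w0 R w4.
Only Euclidean fails.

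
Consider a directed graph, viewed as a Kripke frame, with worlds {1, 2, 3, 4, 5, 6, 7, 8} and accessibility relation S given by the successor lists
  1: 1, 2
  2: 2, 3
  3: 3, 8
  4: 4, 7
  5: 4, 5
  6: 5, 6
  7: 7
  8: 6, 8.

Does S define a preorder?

No

Reflexive: yes — every world is S-related to itself.
Transitive: no — 1 S 2 and 2 S 3, but not 1 S 3.
So S is not a preorder.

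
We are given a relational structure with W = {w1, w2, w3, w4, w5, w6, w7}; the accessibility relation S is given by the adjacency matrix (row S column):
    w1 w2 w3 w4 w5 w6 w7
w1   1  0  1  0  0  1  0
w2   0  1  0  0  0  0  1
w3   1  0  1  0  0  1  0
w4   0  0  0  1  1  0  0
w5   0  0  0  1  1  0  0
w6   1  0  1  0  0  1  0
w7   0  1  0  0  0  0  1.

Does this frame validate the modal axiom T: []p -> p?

Axiom T corresponds to the accessibility relation being reflexive.
Reflexive: yes — every world is S-related to itself.

Yes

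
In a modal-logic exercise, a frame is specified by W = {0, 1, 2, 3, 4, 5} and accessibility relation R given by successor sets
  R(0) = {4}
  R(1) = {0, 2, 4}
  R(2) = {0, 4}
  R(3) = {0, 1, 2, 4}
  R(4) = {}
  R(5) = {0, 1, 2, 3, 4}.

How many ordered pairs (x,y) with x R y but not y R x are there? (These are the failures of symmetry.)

15

Enumerating: (0,4), (1,0), (1,2), (1,4), (2,0), (2,4), (3,0), (3,1), (3,2), (3,4), (5,0), (5,1), (5,2), (5,3), (5,4).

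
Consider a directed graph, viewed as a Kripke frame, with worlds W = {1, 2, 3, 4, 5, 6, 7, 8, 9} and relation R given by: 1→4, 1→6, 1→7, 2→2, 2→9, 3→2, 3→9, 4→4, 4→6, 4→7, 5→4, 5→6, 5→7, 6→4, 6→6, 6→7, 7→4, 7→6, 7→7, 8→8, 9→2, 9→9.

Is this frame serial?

Serial: yes — every world has a successor (e.g. 1 R 4).

Yes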